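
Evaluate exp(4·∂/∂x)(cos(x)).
\cos{\left(x + 4 \right)}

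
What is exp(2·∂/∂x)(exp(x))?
e^{x + 2}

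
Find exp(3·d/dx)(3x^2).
3 x^{2} + 18 x + 27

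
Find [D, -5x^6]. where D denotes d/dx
- 30 x^{5}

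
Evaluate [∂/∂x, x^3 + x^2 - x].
3 x^{2} + 2 x - 1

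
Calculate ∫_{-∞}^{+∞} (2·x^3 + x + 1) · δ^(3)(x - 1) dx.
-12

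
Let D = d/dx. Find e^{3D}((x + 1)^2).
x^{2} + 8 x + 16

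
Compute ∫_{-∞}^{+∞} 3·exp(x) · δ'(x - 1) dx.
- 3 e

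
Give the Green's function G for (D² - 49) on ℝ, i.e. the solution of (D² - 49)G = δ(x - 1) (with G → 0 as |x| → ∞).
-\frac{e^{-7|x - 1|}}{14}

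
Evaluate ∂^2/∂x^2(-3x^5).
- 60 x^{3}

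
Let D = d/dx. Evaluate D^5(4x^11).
221760 x^{6}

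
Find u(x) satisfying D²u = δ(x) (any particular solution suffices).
\frac{|x|}{2}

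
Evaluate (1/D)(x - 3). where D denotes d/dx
\frac{x^{2}}{2} - 3 x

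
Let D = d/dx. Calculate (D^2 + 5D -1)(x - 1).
6 - x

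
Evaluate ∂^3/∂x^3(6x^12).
7920 x^{9}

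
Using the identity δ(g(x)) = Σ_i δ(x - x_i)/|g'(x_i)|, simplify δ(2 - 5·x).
\frac{\delta(x - 2/5)}{5}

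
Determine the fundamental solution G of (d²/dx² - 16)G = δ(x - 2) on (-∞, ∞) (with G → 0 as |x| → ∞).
-\frac{e^{-4|x - 2|}}{8}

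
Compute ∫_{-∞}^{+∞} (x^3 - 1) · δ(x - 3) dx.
26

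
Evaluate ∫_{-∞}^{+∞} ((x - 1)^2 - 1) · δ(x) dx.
0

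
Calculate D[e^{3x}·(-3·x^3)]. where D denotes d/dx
9 x^{2} \left(- x - 1\right) e^{3 x}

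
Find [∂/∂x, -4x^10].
- 40 x^{9}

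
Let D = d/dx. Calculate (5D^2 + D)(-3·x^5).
15 x^{3} \left(- x - 20\right)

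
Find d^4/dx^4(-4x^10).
- 20160 x^{6}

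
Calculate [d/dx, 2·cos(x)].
- 2 \sin{\left(x \right)}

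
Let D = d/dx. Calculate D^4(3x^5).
360 x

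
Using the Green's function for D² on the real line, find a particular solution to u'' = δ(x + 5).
\frac{|x + 5|}{2}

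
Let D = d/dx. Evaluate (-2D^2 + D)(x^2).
2 x - 4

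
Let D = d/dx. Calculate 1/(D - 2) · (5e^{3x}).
5 e^{3 x}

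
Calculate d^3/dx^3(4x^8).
1344 x^{5}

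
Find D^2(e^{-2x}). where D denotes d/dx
4 e^{- 2 x}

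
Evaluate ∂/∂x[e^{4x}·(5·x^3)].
x^{2} \left(20 x + 15\right) e^{4 x}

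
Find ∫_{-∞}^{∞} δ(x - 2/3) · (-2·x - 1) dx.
- \frac{7}{3}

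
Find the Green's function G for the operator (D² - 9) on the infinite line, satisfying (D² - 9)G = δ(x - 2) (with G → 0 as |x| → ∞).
-\frac{e^{-3|x - 2|}}{6}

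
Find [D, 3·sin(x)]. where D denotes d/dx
3 \cos{\left(x \right)}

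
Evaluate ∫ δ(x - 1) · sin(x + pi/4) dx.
\sin{\left(\frac{\pi}{4} + 1 \right)}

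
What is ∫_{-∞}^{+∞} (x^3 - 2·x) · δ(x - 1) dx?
-1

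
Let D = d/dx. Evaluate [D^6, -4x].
-24D^{5}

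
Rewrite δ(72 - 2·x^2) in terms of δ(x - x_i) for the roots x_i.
\frac{\delta(x - 6) + \delta(x + 6)}{24}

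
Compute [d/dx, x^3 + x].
3 x^{2} + 1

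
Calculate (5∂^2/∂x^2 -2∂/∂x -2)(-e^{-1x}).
- 5 e^{- x}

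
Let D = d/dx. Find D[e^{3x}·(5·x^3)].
15 x^{2} \left(x + 1\right) e^{3 x}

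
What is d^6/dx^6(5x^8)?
100800 x^{2}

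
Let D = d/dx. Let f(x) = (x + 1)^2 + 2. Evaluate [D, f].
2 x + 2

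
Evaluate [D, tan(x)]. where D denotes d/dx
\frac{1}{\cos^{2}{\left(x \right)}}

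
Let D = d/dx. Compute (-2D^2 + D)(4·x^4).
16 x^{2} \left(x - 6\right)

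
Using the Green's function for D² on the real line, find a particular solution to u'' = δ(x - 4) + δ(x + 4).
\frac{|x - 4|}{2} + \frac{|x + 4|}{2}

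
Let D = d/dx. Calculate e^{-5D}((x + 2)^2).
x^{2} - 6 x + 9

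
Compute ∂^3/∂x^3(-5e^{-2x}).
40 e^{- 2 x}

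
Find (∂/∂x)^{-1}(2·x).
x^{2}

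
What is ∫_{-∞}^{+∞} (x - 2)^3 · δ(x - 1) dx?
-1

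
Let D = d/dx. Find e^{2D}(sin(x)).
\sin{\left(x + 2 \right)}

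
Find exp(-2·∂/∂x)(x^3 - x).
x^{3} - 6 x^{2} + 11 x - 6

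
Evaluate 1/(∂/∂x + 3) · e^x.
\frac{e^{x}}{4}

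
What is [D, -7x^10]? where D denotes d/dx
- 70 x^{9}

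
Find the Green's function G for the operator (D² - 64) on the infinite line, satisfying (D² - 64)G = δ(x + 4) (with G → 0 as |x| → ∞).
-\frac{e^{-8|x + 4|}}{16}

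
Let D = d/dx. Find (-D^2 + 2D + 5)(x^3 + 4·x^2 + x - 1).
5 x^{3} + 26 x^{2} + 15 x - 11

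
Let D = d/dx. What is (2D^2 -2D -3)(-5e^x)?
15 e^{x}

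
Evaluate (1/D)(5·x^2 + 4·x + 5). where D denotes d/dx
\frac{5 x^{3}}{3} + 2 x^{2} + 5 x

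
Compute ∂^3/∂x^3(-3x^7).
- 630 x^{4}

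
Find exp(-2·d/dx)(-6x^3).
- 6 x^{3} + 36 x^{2} - 72 x + 48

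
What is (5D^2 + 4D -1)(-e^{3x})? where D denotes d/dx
- 56 e^{3 x}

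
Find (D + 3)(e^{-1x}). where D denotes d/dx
2 e^{- x}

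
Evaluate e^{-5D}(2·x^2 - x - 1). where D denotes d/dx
2 x^{2} - 21 x + 54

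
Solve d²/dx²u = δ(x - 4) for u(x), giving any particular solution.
\frac{|x - 4|}{2}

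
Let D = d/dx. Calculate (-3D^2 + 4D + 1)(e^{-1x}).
- 6 e^{- x}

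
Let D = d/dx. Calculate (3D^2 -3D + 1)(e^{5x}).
61 e^{5 x}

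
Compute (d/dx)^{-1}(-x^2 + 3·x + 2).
- \frac{x^{3}}{3} + \frac{3 x^{2}}{2} + 2 x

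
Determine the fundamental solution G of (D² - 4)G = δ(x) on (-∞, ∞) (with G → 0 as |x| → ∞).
-\frac{e^{-2|x|}}{4}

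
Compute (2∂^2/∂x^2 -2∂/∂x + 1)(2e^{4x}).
50 e^{4 x}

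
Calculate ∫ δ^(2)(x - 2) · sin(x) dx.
- \sin{\left(2 \right)}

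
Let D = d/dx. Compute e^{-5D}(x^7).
x^{7} - 35 x^{6} + 525 x^{5} - 4375 x^{4} + 21875 x^{3} - 65625 x^{2} + 109375 x - 78125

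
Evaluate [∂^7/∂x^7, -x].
-7\frac{d^{6}}{dx^{6}}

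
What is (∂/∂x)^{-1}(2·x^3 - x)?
\frac{x^{4}}{2} - \frac{x^{2}}{2}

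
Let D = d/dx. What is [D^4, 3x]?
12D^{3}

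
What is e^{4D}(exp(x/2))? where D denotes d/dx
e^{\frac{x}{2} + 2}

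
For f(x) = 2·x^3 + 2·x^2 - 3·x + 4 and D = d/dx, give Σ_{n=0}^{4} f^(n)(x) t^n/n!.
2 t^{3} + t^{2} \left(6 x + 2\right) + t \left(6 x^{2} + 4 x - 3\right) + 2 x^{3} + 2 x^{2} - 3 x + 4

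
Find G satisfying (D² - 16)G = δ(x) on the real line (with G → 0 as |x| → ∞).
-\frac{e^{-4|x|}}{8}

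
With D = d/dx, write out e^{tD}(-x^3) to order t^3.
- t^{3} - 3 t^{2} x - 3 t x^{2} - x^{3}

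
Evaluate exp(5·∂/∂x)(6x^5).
6 x^{5} + 150 x^{4} + 1500 x^{3} + 7500 x^{2} + 18750 x + 18750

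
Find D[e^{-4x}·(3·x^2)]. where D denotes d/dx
6 x \left(1 - 2 x\right) e^{- 4 x}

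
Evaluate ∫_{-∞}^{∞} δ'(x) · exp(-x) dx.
1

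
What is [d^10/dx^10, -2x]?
-20\frac{d^{9}}{dx^{9}}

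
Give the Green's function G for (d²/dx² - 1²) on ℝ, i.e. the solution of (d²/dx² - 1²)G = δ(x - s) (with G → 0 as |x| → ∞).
-\frac{e^{-|x-s|}}{2}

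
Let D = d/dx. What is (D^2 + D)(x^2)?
2 x + 2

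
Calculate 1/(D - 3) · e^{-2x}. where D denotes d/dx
- \frac{e^{- 2 x}}{5}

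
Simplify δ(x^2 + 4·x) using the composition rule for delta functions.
\frac{\delta(x + 4) + \delta(x)}{4}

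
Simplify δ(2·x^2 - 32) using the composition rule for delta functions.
\frac{\delta(x - 4) + \delta(x + 4)}{16}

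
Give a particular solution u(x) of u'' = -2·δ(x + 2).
-|x + 2|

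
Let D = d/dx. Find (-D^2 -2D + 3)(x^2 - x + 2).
3 x^{2} - 7 x + 6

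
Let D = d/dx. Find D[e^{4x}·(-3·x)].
\left(- 12 x - 3\right) e^{4 x}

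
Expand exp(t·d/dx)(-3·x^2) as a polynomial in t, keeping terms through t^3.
- 3 t^{2} - 6 t x - 3 x^{2}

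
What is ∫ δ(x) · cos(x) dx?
1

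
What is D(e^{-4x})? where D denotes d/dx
- 4 e^{- 4 x}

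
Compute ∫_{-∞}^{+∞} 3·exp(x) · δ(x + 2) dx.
\frac{3}{e^{2}}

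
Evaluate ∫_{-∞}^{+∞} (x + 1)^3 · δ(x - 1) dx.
8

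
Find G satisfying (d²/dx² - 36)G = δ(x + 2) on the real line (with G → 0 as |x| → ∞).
-\frac{e^{-6|x + 2|}}{12}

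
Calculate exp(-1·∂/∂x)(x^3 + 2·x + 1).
x^{3} - 3 x^{2} + 5 x - 2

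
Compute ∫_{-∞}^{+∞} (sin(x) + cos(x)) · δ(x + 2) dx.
- \sin{\left(2 \right)} + \cos{\left(2 \right)}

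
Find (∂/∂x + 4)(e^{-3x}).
e^{- 3 x}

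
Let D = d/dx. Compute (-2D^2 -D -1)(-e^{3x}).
22 e^{3 x}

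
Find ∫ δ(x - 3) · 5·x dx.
15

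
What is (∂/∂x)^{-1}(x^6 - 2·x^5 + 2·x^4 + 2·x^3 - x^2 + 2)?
\frac{x^{7}}{7} - \frac{x^{6}}{3} + \frac{2 x^{5}}{5} + \frac{x^{4}}{2} - \frac{x^{3}}{3} + 2 x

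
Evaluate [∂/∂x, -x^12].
- 12 x^{11}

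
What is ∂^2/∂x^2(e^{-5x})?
25 e^{- 5 x}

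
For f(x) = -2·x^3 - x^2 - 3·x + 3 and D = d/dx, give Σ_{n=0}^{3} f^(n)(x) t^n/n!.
- 2 t^{3} - t^{2} \left(6 x + 1\right) - t \left(6 x^{2} + 2 x + 3\right) - 2 x^{3} - x^{2} - 3 x + 3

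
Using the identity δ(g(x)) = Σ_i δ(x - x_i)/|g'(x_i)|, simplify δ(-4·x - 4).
\frac{\delta(x + 1)}{4}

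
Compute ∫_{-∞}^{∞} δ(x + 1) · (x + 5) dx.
4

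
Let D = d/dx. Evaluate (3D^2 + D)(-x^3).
3 x \left(- x - 6\right)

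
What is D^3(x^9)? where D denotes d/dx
504 x^{6}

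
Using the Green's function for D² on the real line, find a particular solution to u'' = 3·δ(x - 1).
\frac{3|x - 1|}{2}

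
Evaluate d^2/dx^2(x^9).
72 x^{7}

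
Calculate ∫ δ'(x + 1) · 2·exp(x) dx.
- \frac{2}{e}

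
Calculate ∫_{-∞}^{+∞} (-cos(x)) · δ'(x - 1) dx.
- \sin{\left(1 \right)}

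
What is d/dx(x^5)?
5 x^{4}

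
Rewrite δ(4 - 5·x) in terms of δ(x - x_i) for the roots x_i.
\frac{\delta(x - 4/5)}{5}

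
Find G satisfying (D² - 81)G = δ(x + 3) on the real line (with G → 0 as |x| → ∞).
-\frac{e^{-9|x + 3|}}{18}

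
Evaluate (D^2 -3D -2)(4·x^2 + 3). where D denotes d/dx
- 8 x^{2} - 24 x + 2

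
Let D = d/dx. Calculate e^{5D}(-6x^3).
- 6 x^{3} - 90 x^{2} - 450 x - 750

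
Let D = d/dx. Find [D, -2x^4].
- 8 x^{3}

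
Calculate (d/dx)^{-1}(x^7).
\frac{x^{8}}{8}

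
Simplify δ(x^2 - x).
\frac{\delta(x - 1) + \delta(x)}{1}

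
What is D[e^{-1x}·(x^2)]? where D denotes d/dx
x \left(2 - x\right) e^{- x}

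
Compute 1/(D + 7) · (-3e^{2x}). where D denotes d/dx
- \frac{e^{2 x}}{3}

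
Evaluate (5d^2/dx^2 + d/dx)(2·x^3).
6 x \left(x + 10\right)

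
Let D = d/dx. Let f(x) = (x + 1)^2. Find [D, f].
2 x + 2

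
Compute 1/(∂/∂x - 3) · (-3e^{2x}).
3 e^{2 x}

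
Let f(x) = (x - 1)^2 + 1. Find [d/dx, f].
2 x - 2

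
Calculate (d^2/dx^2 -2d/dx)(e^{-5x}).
35 e^{- 5 x}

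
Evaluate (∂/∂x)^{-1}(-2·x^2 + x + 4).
- \frac{2 x^{3}}{3} + \frac{x^{2}}{2} + 4 x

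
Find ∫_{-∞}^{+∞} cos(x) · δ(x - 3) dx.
\cos{\left(3 \right)}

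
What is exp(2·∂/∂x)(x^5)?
x^{5} + 10 x^{4} + 40 x^{3} + 80 x^{2} + 80 x + 32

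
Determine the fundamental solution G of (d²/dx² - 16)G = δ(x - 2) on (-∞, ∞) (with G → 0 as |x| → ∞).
-\frac{e^{-4|x - 2|}}{8}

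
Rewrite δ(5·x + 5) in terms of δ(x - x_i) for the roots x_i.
\frac{\delta(x + 1)}{5}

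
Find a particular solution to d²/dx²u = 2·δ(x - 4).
|x - 4|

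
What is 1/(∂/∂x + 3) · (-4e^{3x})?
- \frac{2 e^{3 x}}{3}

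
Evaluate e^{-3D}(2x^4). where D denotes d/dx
2 x^{4} - 24 x^{3} + 108 x^{2} - 216 x + 162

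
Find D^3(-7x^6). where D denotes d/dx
- 840 x^{3}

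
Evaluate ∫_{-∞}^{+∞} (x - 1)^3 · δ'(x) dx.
-3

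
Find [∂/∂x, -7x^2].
- 14 x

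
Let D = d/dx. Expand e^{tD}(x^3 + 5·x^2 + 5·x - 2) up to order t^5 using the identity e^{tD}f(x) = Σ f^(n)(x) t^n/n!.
t^{3} + t^{2} \left(3 x + 5\right) + t \left(3 x^{2} + 10 x + 5\right) + x^{3} + 5 x^{2} + 5 x - 2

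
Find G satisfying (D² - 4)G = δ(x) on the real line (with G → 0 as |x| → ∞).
-\frac{e^{-2|x|}}{4}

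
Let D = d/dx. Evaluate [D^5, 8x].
40D^{4}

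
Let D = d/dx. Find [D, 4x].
4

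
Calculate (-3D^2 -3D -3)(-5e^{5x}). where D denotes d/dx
465 e^{5 x}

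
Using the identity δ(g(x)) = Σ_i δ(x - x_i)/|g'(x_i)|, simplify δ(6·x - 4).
\frac{\delta(x - 2/3)}{6}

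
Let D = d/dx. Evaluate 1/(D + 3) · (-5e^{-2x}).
- 5 e^{- 2 x}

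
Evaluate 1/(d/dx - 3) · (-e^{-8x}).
\frac{e^{- 8 x}}{11}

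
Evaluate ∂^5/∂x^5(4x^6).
2880 x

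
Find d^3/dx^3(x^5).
60 x^{2}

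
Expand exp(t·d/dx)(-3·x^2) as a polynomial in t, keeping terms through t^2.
- 3 t^{2} - 6 t x - 3 x^{2}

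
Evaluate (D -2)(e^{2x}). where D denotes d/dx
0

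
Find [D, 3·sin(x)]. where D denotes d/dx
3 \cos{\left(x \right)}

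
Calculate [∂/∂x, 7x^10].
70 x^{9}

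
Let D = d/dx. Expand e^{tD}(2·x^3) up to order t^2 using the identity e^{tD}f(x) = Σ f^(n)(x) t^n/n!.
2 x \left(3 t^{2} + 3 t x + x^{2}\right)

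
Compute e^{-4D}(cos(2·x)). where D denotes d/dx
\cos{\left(2 x - 8 \right)}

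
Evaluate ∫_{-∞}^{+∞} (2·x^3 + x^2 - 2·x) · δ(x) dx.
0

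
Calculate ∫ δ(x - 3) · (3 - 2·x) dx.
-3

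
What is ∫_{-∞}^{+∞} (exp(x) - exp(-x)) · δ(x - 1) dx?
2 \sinh{\left(1 \right)}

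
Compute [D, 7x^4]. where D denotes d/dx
28 x^{3}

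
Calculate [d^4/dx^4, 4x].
16\frac{d^{3}}{dx^{3}}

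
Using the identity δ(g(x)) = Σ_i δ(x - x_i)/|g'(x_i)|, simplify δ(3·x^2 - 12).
\frac{\delta(x - 2) + \delta(x + 2)}{12}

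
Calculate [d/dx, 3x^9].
27 x^{8}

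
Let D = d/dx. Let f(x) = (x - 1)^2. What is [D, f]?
2 x - 2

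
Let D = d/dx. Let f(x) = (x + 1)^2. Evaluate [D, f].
2 x + 2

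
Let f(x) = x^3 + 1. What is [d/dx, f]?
3 x^{2}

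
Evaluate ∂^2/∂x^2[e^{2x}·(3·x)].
12 \left(x + 1\right) e^{2 x}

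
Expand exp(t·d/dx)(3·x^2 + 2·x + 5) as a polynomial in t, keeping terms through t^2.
3 t^{2} + 2 t \left(3 x + 1\right) + 3 x^{2} + 2 x + 5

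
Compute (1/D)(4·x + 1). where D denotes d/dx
2 x^{2} + x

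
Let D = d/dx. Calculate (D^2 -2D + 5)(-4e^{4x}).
- 52 e^{4 x}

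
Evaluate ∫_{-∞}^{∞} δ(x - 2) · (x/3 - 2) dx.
- \frac{4}{3}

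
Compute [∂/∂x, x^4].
4 x^{3}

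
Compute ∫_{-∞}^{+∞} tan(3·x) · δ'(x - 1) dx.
- \frac{3}{\cos^{2}{\left(3 \right)}}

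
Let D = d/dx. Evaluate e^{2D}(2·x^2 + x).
2 x^{2} + 9 x + 10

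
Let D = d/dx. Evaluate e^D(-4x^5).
- 4 x^{5} - 20 x^{4} - 40 x^{3} - 40 x^{2} - 20 x - 4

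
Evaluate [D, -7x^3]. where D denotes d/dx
- 21 x^{2}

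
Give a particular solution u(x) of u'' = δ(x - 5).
\frac{|x - 5|}{2}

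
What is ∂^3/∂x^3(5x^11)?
4950 x^{8}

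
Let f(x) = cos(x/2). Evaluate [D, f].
- \frac{\sin{\left(\frac{x}{2} \right)}}{2}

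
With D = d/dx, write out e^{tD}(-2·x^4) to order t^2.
2 x^{2} \left(- 6 t^{2} - 4 t x - x^{2}\right)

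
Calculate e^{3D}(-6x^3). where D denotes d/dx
- 6 x^{3} - 54 x^{2} - 162 x - 162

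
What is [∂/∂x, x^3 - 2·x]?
3 x^{2} - 2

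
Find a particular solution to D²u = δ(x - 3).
\frac{|x - 3|}{2}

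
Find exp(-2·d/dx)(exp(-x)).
e^{2 - x}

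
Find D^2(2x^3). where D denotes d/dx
12 x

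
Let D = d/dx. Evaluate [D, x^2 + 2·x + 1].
2 x + 2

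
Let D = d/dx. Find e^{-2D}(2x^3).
2 x^{3} - 12 x^{2} + 24 x - 16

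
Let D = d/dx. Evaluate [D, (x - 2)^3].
3 \left(x - 2\right)^{2}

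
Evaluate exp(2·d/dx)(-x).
- x - 2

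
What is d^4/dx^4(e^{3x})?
81 e^{3 x}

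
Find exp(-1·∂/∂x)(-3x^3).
- 3 x^{3} + 9 x^{2} - 9 x + 3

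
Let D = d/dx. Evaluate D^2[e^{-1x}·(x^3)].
x \left(x^{2} - 6 x + 6\right) e^{- x}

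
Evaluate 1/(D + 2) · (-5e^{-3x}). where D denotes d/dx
5 e^{- 3 x}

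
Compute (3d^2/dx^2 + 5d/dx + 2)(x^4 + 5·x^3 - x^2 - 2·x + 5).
2 x^{4} + 30 x^{3} + 109 x^{2} + 76 x - 6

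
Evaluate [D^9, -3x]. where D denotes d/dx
-27D^{8}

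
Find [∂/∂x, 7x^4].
28 x^{3}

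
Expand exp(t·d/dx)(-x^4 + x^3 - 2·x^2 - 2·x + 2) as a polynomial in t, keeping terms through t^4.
- t^{4} - t^{3} \left(4 x - 1\right) - t^{2} \left(6 x^{2} - 3 x + 2\right) - t \left(4 x^{3} - 3 x^{2} + 4 x + 2\right) - x^{4} + x^{3} - 2 x^{2} - 2 x + 2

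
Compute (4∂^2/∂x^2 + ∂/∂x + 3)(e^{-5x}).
98 e^{- 5 x}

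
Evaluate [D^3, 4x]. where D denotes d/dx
12D^{2}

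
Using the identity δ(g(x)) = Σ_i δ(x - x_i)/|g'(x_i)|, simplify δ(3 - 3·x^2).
\frac{\delta(x - 1) + \delta(x + 1)}{6}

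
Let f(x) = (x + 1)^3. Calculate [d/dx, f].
3 \left(x + 1\right)^{2}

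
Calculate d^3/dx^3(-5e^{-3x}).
135 e^{- 3 x}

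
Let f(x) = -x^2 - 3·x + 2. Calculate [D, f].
- 2 x - 3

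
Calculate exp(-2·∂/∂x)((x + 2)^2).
x^{2}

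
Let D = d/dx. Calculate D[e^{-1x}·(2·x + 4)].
2 \left(- x - 1\right) e^{- x}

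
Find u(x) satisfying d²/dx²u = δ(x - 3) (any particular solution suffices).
\frac{|x - 3|}{2}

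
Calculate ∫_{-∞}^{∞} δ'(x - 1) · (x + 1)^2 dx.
-4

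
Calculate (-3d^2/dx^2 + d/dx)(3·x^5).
15 x^{3} \left(x - 12\right)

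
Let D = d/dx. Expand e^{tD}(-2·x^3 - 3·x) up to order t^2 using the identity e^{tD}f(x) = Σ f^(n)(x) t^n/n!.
- 6 t^{2} x - 3 t \left(2 x^{2} + 1\right) - 2 x^{3} - 3 x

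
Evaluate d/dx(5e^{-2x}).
- 10 e^{- 2 x}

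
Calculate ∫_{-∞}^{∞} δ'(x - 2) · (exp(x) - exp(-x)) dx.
- 2 \cosh{\left(2 \right)}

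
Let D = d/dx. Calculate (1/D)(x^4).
\frac{x^{5}}{5}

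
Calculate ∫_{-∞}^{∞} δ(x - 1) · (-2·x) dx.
-2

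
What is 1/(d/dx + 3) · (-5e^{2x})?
- e^{2 x}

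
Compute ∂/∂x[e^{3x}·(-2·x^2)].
2 x \left(- 3 x - 2\right) e^{3 x}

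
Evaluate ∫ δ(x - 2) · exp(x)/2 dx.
\frac{e^{2}}{2}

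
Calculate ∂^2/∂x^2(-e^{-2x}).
- 4 e^{- 2 x}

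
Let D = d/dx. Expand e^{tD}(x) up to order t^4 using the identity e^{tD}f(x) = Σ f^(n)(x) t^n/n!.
t + x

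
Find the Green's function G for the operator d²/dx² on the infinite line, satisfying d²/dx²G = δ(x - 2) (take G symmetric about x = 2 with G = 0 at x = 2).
\frac{|x - 2|}{2}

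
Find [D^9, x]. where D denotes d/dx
9D^{8}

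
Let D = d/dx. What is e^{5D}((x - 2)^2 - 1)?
x^{2} + 6 x + 8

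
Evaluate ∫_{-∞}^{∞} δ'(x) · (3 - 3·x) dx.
3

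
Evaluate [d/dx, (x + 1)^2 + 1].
2 x + 2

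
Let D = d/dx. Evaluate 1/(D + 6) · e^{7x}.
\frac{e^{7 x}}{13}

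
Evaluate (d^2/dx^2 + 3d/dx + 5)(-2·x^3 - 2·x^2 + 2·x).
- 10 x^{3} - 28 x^{2} - 14 x + 2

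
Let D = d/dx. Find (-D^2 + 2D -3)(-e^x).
2 e^{x}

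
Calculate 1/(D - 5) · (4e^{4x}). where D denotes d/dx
- 4 e^{4 x}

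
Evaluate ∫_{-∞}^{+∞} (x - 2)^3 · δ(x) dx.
-8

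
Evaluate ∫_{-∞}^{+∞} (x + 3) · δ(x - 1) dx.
4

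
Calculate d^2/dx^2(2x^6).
60 x^{4}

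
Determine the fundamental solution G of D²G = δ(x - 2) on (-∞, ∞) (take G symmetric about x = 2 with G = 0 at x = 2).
\frac{|x - 2|}{2}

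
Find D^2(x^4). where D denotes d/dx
12 x^{2}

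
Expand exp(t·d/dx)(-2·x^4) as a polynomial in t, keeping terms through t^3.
2 x \left(- 4 t^{3} - 6 t^{2} x - 4 t x^{2} - x^{3}\right)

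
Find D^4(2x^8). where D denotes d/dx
3360 x^{4}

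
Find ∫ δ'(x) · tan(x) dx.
-1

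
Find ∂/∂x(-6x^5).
- 30 x^{4}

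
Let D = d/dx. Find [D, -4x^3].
- 12 x^{2}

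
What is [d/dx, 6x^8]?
48 x^{7}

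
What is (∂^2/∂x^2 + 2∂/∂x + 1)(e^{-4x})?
9 e^{- 4 x}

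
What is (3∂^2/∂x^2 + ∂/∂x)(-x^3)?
3 x \left(- x - 6\right)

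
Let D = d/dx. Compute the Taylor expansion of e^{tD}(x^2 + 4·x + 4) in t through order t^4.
t^{2} + 2 t \left(x + 2\right) + x^{2} + 4 x + 4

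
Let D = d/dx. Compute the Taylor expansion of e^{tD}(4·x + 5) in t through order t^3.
4 t + 4 x + 5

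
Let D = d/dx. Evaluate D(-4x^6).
- 24 x^{5}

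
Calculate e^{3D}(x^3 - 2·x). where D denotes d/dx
x^{3} + 9 x^{2} + 25 x + 21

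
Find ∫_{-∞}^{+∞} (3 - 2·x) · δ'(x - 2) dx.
2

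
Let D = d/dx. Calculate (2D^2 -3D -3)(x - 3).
6 - 3 x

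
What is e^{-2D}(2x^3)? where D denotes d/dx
2 x^{3} - 12 x^{2} + 24 x - 16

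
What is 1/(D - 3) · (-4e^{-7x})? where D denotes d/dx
\frac{2 e^{- 7 x}}{5}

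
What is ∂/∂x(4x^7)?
28 x^{6}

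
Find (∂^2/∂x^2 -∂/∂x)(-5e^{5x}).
- 100 e^{5 x}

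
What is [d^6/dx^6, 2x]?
12\frac{d^{5}}{dx^{5}}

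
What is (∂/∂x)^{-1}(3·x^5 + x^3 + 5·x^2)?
\frac{x^{6}}{2} + \frac{x^{4}}{4} + \frac{5 x^{3}}{3}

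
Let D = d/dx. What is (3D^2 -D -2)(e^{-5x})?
78 e^{- 5 x}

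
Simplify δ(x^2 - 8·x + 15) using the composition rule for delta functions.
\frac{\delta(x - 5) + \delta(x - 3)}{2}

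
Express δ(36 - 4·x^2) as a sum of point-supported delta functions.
\frac{\delta(x - 3) + \delta(x + 3)}{24}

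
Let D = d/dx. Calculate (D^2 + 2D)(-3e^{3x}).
- 45 e^{3 x}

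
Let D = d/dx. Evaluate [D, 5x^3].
15 x^{2}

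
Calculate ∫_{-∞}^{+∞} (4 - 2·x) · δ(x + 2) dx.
8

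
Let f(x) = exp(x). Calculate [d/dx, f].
e^{x}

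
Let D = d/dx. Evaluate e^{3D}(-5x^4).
- 5 x^{4} - 60 x^{3} - 270 x^{2} - 540 x - 405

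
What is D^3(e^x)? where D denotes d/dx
e^{x}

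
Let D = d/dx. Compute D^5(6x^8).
40320 x^{3}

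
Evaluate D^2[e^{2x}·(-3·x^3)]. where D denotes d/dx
- 6 x \left(2 x^{2} + 6 x + 3\right) e^{2 x}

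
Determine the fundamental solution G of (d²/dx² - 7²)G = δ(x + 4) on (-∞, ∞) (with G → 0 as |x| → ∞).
-\frac{e^{-7|x + 4|}}{14}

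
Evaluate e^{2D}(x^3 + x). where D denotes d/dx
x^{3} + 6 x^{2} + 13 x + 10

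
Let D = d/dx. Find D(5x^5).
25 x^{4}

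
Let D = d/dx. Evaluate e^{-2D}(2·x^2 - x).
2 x^{2} - 9 x + 10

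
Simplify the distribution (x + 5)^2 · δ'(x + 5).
0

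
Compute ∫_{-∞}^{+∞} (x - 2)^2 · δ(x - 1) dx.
1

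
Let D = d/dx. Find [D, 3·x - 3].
3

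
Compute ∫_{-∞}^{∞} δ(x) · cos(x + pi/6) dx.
\frac{\sqrt{3}}{2}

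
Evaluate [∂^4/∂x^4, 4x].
16\frac{d^{3}}{dx^{3}}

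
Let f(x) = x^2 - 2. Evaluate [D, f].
2 x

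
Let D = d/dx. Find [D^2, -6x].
-12D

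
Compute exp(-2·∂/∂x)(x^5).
x^{5} - 10 x^{4} + 40 x^{3} - 80 x^{2} + 80 x - 32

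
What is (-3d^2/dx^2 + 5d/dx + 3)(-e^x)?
- 5 e^{x}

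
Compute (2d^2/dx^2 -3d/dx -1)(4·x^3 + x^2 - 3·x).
- 4 x^{3} - 37 x^{2} + 45 x + 13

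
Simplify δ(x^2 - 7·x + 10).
\frac{\delta(x - 2) + \delta(x - 5)}{3}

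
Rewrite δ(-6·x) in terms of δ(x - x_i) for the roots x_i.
\frac{\delta(x)}{6}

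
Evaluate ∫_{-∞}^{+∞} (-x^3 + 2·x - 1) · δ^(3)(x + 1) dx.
6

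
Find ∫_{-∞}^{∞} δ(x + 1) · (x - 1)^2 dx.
4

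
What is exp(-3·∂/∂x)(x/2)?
\frac{x}{2} - \frac{3}{2}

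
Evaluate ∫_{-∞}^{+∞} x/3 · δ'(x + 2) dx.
- \frac{1}{3}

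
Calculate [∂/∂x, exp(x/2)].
\frac{e^{\frac{x}{2}}}{2}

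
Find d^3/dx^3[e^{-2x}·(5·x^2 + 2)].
4 \left(- 10 x^{2} + 30 x - 19\right) e^{- 2 x}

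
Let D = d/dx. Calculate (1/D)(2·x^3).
\frac{x^{4}}{2}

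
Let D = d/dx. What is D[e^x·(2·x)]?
2 \left(x + 1\right) e^{x}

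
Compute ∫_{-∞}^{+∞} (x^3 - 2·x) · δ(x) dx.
0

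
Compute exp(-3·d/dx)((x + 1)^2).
x^{2} - 4 x + 4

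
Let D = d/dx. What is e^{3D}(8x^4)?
8 x^{4} + 96 x^{3} + 432 x^{2} + 864 x + 648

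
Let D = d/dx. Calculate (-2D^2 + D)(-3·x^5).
15 x^{3} \left(8 - x\right)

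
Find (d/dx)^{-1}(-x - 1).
- \frac{x^{2}}{2} - x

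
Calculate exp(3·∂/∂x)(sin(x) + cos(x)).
\sqrt{2} \sin{\left(x + \frac{\pi}{4} + 3 \right)}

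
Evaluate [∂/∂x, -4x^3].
- 12 x^{2}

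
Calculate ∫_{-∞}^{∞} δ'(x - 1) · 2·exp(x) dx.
- 2 e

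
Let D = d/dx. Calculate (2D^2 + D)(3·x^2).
6 x + 12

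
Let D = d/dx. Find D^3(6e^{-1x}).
- 6 e^{- x}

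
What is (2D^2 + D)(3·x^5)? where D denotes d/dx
15 x^{3} \left(x + 8\right)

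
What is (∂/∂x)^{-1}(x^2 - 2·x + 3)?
\frac{x^{3}}{3} - x^{2} + 3 x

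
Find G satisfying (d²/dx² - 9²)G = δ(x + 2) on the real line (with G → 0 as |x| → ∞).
-\frac{e^{-9|x + 2|}}{18}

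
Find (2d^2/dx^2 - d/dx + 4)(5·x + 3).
20 x + 7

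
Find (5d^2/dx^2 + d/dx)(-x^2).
- 2 x - 10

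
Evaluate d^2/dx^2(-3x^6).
- 90 x^{4}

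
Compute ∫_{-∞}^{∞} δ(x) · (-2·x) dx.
0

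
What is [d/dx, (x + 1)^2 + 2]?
2 x + 2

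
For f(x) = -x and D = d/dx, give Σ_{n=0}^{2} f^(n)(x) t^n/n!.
- t - x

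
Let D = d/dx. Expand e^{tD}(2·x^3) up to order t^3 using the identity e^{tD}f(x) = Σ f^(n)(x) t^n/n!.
2 t^{3} + 6 t^{2} x + 6 t x^{2} + 2 x^{3}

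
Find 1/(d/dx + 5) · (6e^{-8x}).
- 2 e^{- 8 x}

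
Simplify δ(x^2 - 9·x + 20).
\frac{\delta(x - 4) + \delta(x - 5)}{1}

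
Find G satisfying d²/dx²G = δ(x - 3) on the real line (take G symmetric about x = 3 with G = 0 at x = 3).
\frac{|x - 3|}{2}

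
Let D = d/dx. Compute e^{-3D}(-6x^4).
- 6 x^{4} + 72 x^{3} - 324 x^{2} + 648 x - 486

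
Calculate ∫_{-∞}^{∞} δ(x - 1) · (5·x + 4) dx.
9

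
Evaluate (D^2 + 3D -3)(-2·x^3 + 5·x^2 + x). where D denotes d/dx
6 x^{3} - 33 x^{2} + 15 x + 13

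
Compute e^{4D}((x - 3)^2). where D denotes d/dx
x^{2} + 2 x + 1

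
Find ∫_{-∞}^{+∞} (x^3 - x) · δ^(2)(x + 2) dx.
-12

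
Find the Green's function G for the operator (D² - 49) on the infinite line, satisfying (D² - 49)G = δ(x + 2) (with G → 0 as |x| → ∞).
-\frac{e^{-7|x + 2|}}{14}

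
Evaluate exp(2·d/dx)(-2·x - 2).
- 2 x - 6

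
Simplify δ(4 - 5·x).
\frac{\delta(x - 4/5)}{5}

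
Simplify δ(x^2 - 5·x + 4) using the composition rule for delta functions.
\frac{\delta(x - 1) + \delta(x - 4)}{3}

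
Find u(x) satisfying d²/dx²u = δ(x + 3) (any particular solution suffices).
\frac{|x + 3|}{2}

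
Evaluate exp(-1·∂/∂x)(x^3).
x^{3} - 3 x^{2} + 3 x - 1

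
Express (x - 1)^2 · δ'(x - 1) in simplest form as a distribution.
0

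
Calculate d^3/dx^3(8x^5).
480 x^{2}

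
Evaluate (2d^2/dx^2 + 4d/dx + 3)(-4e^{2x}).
- 76 e^{2 x}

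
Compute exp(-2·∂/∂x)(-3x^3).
- 3 x^{3} + 18 x^{2} - 36 x + 24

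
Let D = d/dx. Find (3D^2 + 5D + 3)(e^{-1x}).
e^{- x}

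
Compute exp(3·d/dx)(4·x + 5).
4 x + 17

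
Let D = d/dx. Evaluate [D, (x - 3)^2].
2 x - 6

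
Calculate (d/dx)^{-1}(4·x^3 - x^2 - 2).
x^{4} - \frac{x^{3}}{3} - 2 x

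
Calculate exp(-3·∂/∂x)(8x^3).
8 x^{3} - 72 x^{2} + 216 x - 216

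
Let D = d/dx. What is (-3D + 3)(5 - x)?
18 - 3 x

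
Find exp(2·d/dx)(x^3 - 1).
x^{3} + 6 x^{2} + 12 x + 7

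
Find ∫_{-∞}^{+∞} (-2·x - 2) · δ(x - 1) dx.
-4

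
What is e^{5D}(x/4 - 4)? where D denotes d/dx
\frac{x}{4} - \frac{11}{4}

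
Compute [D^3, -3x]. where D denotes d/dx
-9D^{2}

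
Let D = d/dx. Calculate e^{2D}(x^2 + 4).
x^{2} + 4 x + 8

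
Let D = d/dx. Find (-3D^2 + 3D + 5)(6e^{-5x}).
- 510 e^{- 5 x}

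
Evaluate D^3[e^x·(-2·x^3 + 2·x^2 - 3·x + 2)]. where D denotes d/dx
\left(- 2 x^{3} - 16 x^{2} - 27 x - 7\right) e^{x}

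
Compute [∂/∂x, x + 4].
1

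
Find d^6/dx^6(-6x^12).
- 3991680 x^{6}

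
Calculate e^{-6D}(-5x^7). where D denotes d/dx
- 5 x^{7} + 210 x^{6} - 3780 x^{5} + 37800 x^{4} - 226800 x^{3} + 816480 x^{2} - 1632960 x + 1399680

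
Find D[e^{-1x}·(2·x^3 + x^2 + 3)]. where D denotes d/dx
\left(- 2 x^{3} + 5 x^{2} + 2 x - 3\right) e^{- x}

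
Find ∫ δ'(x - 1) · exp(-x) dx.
e^{-1}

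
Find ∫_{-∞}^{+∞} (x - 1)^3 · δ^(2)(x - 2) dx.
6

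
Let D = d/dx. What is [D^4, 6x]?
24D^{3}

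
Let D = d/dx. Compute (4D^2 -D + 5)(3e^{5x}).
300 e^{5 x}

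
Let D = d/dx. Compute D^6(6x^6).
4320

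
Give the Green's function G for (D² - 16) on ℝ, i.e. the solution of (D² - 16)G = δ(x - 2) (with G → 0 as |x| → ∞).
-\frac{e^{-4|x - 2|}}{8}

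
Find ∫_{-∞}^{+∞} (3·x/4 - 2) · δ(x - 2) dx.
- \frac{1}{2}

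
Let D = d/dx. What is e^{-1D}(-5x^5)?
- 5 x^{5} + 25 x^{4} - 50 x^{3} + 50 x^{2} - 25 x + 5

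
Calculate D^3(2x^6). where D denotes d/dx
240 x^{3}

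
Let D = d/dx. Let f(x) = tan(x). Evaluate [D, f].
\frac{1}{\cos^{2}{\left(x \right)}}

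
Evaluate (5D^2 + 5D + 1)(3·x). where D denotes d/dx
3 x + 15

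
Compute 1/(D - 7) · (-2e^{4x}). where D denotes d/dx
\frac{2 e^{4 x}}{3}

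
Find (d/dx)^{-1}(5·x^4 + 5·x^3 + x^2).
x^{5} + \frac{5 x^{4}}{4} + \frac{x^{3}}{3}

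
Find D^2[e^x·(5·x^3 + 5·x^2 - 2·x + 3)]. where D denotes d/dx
\left(5 x^{3} + 35 x^{2} + 48 x + 9\right) e^{x}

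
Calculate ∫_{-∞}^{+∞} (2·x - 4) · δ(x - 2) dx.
0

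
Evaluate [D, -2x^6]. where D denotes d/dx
- 12 x^{5}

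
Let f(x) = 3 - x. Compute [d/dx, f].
-1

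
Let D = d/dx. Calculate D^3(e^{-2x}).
- 8 e^{- 2 x}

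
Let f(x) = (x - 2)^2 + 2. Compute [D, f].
2 x - 4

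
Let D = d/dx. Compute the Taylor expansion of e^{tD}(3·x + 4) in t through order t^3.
3 t + 3 x + 4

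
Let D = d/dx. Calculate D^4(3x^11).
23760 x^{7}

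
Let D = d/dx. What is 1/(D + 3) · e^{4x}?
\frac{e^{4 x}}{7}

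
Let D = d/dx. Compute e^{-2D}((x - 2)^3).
x^{3} - 12 x^{2} + 48 x - 64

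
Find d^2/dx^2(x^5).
20 x^{3}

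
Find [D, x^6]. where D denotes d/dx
6 x^{5}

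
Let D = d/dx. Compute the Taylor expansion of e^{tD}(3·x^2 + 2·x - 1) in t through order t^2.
3 t^{2} + 2 t \left(3 x + 1\right) + 3 x^{2} + 2 x - 1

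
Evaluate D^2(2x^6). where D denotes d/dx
60 x^{4}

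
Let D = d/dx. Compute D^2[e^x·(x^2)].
\left(x^{2} + 4 x + 2\right) e^{x}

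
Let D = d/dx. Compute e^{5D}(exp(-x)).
e^{- x - 5}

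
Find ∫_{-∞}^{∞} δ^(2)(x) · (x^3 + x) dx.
0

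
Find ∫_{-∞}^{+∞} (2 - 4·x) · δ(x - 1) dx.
-2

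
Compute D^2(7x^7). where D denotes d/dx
294 x^{5}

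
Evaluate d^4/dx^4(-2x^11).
- 15840 x^{7}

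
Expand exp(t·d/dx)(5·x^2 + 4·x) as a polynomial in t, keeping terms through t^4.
5 t^{2} + 2 t \left(5 x + 2\right) + 5 x^{2} + 4 x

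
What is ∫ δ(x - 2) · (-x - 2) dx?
-4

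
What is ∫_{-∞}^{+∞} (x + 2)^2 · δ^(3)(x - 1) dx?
0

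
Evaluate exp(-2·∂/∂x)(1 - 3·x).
7 - 3 x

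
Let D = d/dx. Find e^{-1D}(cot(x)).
\cot{\left(x - 1 \right)}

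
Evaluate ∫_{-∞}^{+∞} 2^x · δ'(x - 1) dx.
- \log{\left(4 \right)}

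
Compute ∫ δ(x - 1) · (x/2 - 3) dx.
- \frac{5}{2}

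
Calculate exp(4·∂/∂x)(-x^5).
- x^{5} - 20 x^{4} - 160 x^{3} - 640 x^{2} - 1280 x - 1024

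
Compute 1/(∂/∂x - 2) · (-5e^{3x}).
- 5 e^{3 x}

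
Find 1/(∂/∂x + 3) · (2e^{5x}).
\frac{e^{5 x}}{4}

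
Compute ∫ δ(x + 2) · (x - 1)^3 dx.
-27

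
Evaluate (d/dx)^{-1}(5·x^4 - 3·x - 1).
x^{5} - \frac{3 x^{2}}{2} - x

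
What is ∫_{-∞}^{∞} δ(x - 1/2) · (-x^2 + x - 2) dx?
- \frac{7}{4}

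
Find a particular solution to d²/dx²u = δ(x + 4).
\frac{|x + 4|}{2}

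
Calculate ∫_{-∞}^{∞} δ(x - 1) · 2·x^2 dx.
2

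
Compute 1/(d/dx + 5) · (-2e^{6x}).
- \frac{2 e^{6 x}}{11}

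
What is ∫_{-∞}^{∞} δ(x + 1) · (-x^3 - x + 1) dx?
3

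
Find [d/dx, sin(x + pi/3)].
\cos{\left(x + \frac{\pi}{3} \right)}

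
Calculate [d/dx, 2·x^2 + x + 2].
4 x + 1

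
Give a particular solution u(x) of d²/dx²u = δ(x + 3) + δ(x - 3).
\frac{|x + 3|}{2} + \frac{|x - 3|}{2}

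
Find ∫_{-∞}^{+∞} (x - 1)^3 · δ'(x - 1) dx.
0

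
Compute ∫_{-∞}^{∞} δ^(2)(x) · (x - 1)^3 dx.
-6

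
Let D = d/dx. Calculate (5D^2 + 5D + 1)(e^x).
11 e^{x}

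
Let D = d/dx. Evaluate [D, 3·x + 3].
3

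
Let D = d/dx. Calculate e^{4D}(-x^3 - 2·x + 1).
- x^{3} - 12 x^{2} - 50 x - 71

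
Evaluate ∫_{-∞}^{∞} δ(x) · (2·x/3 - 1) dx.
-1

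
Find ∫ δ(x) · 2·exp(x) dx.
2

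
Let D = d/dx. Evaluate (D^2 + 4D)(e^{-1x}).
- 3 e^{- x}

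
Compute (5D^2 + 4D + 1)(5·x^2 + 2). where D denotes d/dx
5 x^{2} + 40 x + 52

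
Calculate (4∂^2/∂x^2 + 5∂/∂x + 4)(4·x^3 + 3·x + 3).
16 x^{3} + 60 x^{2} + 108 x + 27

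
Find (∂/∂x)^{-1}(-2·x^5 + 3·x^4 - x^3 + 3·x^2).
- \frac{x^{6}}{3} + \frac{3 x^{5}}{5} - \frac{x^{4}}{4} + x^{3}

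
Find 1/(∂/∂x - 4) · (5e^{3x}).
- 5 e^{3 x}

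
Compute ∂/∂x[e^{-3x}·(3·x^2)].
3 x \left(2 - 3 x\right) e^{- 3 x}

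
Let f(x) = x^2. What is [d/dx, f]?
2 x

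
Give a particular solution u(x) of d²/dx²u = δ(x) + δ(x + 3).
\frac{|x|}{2} + \frac{|x + 3|}{2}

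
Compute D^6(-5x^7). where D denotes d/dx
- 25200 x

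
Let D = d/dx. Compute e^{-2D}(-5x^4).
- 5 x^{4} + 40 x^{3} - 120 x^{2} + 160 x - 80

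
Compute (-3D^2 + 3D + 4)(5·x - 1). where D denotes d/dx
20 x + 11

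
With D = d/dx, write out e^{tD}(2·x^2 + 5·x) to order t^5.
2 t^{2} + t \left(4 x + 5\right) + 2 x^{2} + 5 x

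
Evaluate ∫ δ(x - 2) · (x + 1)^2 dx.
9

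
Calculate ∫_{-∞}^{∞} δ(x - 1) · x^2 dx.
1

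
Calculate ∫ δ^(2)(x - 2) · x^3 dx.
12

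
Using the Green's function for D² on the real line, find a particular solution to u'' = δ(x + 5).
\frac{|x + 5|}{2}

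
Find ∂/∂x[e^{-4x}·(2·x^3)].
x^{2} \left(6 - 8 x\right) e^{- 4 x}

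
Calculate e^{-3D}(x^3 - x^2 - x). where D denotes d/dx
x^{3} - 10 x^{2} + 32 x - 33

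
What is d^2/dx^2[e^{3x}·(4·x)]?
\left(36 x + 24\right) e^{3 x}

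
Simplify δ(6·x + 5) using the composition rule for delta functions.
\frac{\delta(x + 5/6)}{6}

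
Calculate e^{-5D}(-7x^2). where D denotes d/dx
- 7 x^{2} + 70 x - 175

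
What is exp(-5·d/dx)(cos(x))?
\cos{\left(x - 5 \right)}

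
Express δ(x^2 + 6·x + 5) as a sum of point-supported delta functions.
\frac{\delta(x + 1) + \delta(x + 5)}{4}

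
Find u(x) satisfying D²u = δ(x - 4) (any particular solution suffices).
\frac{|x - 4|}{2}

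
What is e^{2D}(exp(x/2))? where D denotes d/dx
e^{\frac{x}{2} + 1}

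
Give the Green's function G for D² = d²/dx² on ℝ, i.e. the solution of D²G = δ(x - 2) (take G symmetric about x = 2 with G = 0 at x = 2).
\frac{|x - 2|}{2}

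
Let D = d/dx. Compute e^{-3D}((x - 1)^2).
x^{2} - 8 x + 16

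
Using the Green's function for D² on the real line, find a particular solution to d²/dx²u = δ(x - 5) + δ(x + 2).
\frac{|x - 5|}{2} + \frac{|x + 2|}{2}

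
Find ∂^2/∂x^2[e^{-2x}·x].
4 \left(x - 1\right) e^{- 2 x}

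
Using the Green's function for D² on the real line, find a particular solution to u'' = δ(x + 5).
\frac{|x + 5|}{2}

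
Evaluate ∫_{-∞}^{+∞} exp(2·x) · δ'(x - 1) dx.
- 2 e^{2}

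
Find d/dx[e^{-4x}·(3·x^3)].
x^{2} \left(9 - 12 x\right) e^{- 4 x}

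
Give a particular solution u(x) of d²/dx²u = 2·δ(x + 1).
|x + 1|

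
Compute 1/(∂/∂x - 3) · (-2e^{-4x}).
\frac{2 e^{- 4 x}}{7}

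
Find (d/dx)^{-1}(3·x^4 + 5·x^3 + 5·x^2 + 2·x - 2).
\frac{3 x^{5}}{5} + \frac{5 x^{4}}{4} + \frac{5 x^{3}}{3} + x^{2} - 2 x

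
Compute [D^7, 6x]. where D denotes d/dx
42D^{6}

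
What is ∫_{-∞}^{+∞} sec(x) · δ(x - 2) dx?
\sec{\left(2 \right)}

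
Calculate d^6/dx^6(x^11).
332640 x^{5}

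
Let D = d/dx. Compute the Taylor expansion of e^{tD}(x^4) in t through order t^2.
x^{2} \left(6 t^{2} + 4 t x + x^{2}\right)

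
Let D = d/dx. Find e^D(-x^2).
- x^{2} - 2 x - 1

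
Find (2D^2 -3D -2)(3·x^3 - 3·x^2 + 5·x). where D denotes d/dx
- 6 x^{3} - 21 x^{2} + 44 x - 27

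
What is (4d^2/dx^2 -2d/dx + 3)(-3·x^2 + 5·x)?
- 9 x^{2} + 27 x - 34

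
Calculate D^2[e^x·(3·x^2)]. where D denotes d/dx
3 \left(x^{2} + 4 x + 2\right) e^{x}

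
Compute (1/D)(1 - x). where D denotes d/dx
- \frac{x^{2}}{2} + x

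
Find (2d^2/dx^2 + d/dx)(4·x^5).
20 x^{3} \left(x + 8\right)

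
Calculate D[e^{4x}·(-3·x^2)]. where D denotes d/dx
6 x \left(- 2 x - 1\right) e^{4 x}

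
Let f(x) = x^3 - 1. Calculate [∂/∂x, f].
3 x^{2}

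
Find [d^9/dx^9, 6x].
54\frac{d^{8}}{dx^{8}}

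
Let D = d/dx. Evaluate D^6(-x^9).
- 60480 x^{3}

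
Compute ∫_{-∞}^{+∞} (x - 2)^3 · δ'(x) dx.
-12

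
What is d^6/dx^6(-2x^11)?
- 665280 x^{5}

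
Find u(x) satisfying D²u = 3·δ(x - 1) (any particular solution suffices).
\frac{3|x - 1|}{2}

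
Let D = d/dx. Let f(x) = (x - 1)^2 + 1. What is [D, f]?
2 x - 2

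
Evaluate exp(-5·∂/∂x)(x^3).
x^{3} - 15 x^{2} + 75 x - 125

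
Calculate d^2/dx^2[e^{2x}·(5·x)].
20 \left(x + 1\right) e^{2 x}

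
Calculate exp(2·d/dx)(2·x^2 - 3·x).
2 x^{2} + 5 x + 2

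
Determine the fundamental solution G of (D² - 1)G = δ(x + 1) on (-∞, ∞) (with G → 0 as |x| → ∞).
-\frac{e^{-|x + 1|}}{2}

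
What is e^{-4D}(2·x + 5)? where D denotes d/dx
2 x - 3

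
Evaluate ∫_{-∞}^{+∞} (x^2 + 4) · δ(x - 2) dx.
8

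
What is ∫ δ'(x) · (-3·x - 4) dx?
3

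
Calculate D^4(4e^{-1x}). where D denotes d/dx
4 e^{- x}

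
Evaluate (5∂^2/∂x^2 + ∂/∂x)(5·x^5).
25 x^{3} \left(x + 20\right)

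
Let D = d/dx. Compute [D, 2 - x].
-1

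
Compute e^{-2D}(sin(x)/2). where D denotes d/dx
\frac{\sin{\left(x - 2 \right)}}{2}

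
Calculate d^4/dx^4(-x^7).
- 840 x^{3}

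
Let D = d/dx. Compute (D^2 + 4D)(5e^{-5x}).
25 e^{- 5 x}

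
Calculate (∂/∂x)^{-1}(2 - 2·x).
- x^{2} + 2 x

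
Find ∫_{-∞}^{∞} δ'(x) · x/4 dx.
- \frac{1}{4}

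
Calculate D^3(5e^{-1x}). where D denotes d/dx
- 5 e^{- x}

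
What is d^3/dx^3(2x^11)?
1980 x^{8}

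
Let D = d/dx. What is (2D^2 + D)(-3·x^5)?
15 x^{3} \left(- x - 8\right)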